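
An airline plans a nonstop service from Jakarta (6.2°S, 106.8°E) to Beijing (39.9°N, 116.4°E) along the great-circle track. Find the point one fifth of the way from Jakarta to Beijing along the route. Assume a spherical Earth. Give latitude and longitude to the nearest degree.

Convert each endpoint to a unit vector on the sphere (x = cos φ cos λ, y = cos φ sin λ, z = sin φ).
The central angle between the endpoints is δ = arccos(p₁·p₂) ≈ 0.819 rad (46.9°).
Interpolate at f = 1/5 with slerp weights a = sin((1−f)δ)/sin δ ≈ 0.834, b = sin(fδ)/sin δ ≈ 0.223.
p = a·p₁ + b·p₂ ≈ (-0.316, 0.947, 0.053); φ = arcsin(p_z) ≈ 3.04°, λ = atan2(p_y, p_x) ≈ 108.44°.

≈ 3°N, 108°E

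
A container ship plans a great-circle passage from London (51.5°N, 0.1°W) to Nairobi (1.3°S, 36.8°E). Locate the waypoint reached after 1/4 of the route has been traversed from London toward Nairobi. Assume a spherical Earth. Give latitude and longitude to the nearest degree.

Write both endpoints as unit vectors p₁, p₂ with components (cos φ cos λ, cos φ sin λ, sin φ).
The central angle between the endpoints is δ = arccos(p₁·p₂) ≈ 1.070 rad (61.3°).
Interpolate at f = 1/4 with slerp weights a = sin((1−f)δ)/sin δ ≈ 0.820, b = sin(fδ)/sin δ ≈ 0.301.
p = a·p₁ + b·p₂ ≈ (0.752, 0.180, 0.635); φ = arcsin(p_z) ≈ 39.40°, λ = atan2(p_y, p_x) ≈ 13.44°.

≈ 39°N, 13°E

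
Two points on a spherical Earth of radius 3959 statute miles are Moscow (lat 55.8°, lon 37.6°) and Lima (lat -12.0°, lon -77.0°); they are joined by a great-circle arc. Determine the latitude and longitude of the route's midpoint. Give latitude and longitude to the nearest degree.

From cos δ = sin φ₁ sin φ₂ + cos φ₁ cos φ₂ cos Δλ, the central angle is δ ≈ 1.983 rad (113.6°).
Interpolate at f = 1/2 with slerp weights a = sin((1−f)δ)/sin δ ≈ 0.914, b = sin(fδ)/sin δ ≈ 0.914.
p = a·p₁ + b·p₂ ≈ (0.608, -0.557, 0.566); φ = arcsin(p_z) ≈ 34.44°, λ = atan2(p_y, p_x) ≈ -42.52°.

≈ lat 34°, lon -43°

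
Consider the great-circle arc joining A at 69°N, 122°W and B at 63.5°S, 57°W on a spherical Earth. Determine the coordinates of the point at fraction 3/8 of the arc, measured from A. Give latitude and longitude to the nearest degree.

≈ 20°N, 90°W

Convert each endpoint to a unit vector on the sphere (x = cos φ cos λ, y = cos φ sin λ, z = sin φ).
The central angle between the endpoints is δ = arccos(p₁·p₂) ≈ 2.446 rad (140.2°).
Interpolate at f = 3/8 with slerp weights a = sin((1−f)δ)/sin δ ≈ 1.560, b = sin(fδ)/sin δ ≈ 1.240.
p = a·p₁ + b·p₂ ≈ (0.005, -0.938, 0.347); φ = arcsin(p_z) ≈ 20.29°, λ = atan2(p_y, p_x) ≈ -89.69°.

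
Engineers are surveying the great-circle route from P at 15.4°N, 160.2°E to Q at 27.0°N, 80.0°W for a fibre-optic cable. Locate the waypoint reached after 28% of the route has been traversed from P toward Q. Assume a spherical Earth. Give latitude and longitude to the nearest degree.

≈ 31°N, 171°W

From cos δ = sin φ₁ sin φ₂ + cos φ₁ cos φ₂ cos Δλ, the central angle is δ ≈ 1.882 rad (107.8°).
Interpolate at f = 0.28 with slerp weights a = sin((1−f)δ)/sin δ ≈ 1.026, b = sin(fδ)/sin δ ≈ 0.528.
p = a·p₁ + b·p₂ ≈ (-0.849, -0.128, 0.512); φ = arcsin(p_z) ≈ 30.82°, λ = atan2(p_y, p_x) ≈ -171.40°.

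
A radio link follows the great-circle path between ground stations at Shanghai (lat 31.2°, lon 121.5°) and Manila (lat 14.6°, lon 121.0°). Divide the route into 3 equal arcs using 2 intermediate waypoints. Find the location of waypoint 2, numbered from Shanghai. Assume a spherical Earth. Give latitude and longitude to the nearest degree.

≈ lat 20°, lon 121°

Convert each endpoint to a unit vector on the sphere (x = cos φ cos λ, y = cos φ sin λ, z = sin φ).
The central angle between the endpoints is δ = arccos(p₁·p₂) ≈ 0.290 rad (16.6°).
Interpolate at f = 2/3 with slerp weights a = sin((1−f)δ)/sin δ ≈ 0.338, b = sin(fδ)/sin δ ≈ 0.672.
p = a·p₁ + b·p₂ ≈ (-0.486, 0.803, 0.344); φ = arcsin(p_z) ≈ 20.13°, λ = atan2(p_y, p_x) ≈ 121.15°.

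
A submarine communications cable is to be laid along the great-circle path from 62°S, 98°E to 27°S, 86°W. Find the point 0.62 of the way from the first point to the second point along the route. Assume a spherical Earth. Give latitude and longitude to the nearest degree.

≈ 62°S, 88°W

Write both endpoints as unit vectors p₁, p₂ with components (cos φ cos λ, cos φ sin λ, sin φ).
The central angle between the endpoints is δ = arccos(p₁·p₂) ≈ 1.587 rad (90.9°).
Interpolate at f = 0.62 with slerp weights a = sin((1−f)δ)/sin δ ≈ 0.567, b = sin(fδ)/sin δ ≈ 0.833.
p = a·p₁ + b·p₂ ≈ (0.015, -0.477, -0.879); φ = arcsin(p_z) ≈ -61.53°, λ = atan2(p_y, p_x) ≈ -88.23°.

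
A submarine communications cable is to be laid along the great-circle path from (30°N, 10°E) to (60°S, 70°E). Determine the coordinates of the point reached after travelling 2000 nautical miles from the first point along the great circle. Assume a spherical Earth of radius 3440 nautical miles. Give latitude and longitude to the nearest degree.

Convert each endpoint to a unit vector on the sphere (x = cos φ cos λ, y = cos φ sin λ, z = sin φ).
The central angle between the endpoints is δ = arccos(p₁·p₂) ≈ 1.789 rad (102.5°). The total great-circle distance is δ·R ≈ 1.789 × 3440 ≈ 6154 nmi, so the target fraction is f = 2000/6154 ≈ 0.325.
Interpolate at f ≈ 0.325 with slerp weights a = sin((1−f)δ)/sin δ ≈ 0.957, b = sin(fδ)/sin δ ≈ 0.563.
p = a·p₁ + b·p₂ ≈ (0.913, 0.408, -0.008); φ = arcsin(p_z) ≈ -0.48°, λ = atan2(p_y, p_x) ≈ 24.10°.

≈ (0°N, 24°E)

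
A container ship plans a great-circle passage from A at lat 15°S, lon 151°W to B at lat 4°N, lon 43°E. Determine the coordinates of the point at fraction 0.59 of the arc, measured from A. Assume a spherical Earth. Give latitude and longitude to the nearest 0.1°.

≈ lat 33.7°S, lon 101.3°E

From cos δ = sin φ₁ sin φ₂ + cos φ₁ cos φ₂ cos Δλ, the central angle is δ ≈ 2.834 rad (162.4°).
Interpolate at f = 0.59 with slerp weights a = sin((1−f)δ)/sin δ ≈ 3.029, b = sin(fδ)/sin δ ≈ 3.284.
p = a·p₁ + b·p₂ ≈ (-0.163, 0.816, -0.555); φ = arcsin(p_z) ≈ -33.70°, λ = atan2(p_y, p_x) ≈ 101.28°.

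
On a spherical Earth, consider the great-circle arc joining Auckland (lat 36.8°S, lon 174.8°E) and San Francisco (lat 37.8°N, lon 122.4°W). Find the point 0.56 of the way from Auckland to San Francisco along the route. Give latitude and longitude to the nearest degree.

Write both endpoints as unit vectors p₁, p₂ with components (cos φ cos λ, cos φ sin λ, sin φ).
The central angle between the endpoints is δ = arccos(p₁·p₂) ≈ 1.649 rad (94.5°).
Interpolate at f = 0.56 with slerp weights a = sin((1−f)δ)/sin δ ≈ 0.666, b = sin(fδ)/sin δ ≈ 0.800.
p = a·p₁ + b·p₂ ≈ (-0.869, -0.485, 0.092); φ = arcsin(p_z) ≈ 5.26°, λ = atan2(p_y, p_x) ≈ -150.82°.

≈ lat 5°N, lon 151°W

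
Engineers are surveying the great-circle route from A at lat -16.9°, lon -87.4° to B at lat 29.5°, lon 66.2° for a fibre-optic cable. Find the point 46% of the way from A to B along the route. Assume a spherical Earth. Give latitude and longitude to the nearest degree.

≈ lat 23°, lon -28°

Write both endpoints as unit vectors p₁, p₂ with components (cos φ cos λ, cos φ sin λ, sin φ).
The central angle between the endpoints is δ = arccos(p₁·p₂) ≈ 2.666 rad (152.8°).
Interpolate at f = 0.46 with slerp weights a = sin((1−f)δ)/sin δ ≈ 2.166, b = sin(fδ)/sin δ ≈ 2.056.
p = a·p₁ + b·p₂ ≈ (0.816, -0.433, 0.383); φ = arcsin(p_z) ≈ 22.52°, λ = atan2(p_y, p_x) ≈ -27.93°.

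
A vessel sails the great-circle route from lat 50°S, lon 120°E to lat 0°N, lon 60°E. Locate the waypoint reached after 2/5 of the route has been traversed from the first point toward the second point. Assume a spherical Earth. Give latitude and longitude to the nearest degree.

≈ lat 33°S, lon 89°E

Write both endpoints as unit vectors p₁, p₂ with components (cos φ cos λ, cos φ sin λ, sin φ).
The central angle between the endpoints is δ = arccos(p₁·p₂) ≈ 1.244 rad (71.3°).
Interpolate at f = 2/5 with slerp weights a = sin((1−f)δ)/sin δ ≈ 0.717, b = sin(fδ)/sin δ ≈ 0.504.
p = a·p₁ + b·p₂ ≈ (0.022, 0.835, -0.549); φ = arcsin(p_z) ≈ -33.31°, λ = atan2(p_y, p_x) ≈ 88.52°.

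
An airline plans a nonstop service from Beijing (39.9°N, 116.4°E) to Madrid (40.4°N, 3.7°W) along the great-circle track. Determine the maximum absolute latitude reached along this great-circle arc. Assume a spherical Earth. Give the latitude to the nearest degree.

≈ 59°N

The great circle lies in the plane with unit normal n̂ = (p₁ × p₂)/|p₁ × p₂|.
Here n̂_z ≈ -0.509; the vertex latitude is φ_max = arccos|n̂_z| ≈ 59.4°.
Check via Clairaut: cos φ_max = |cos φ₁| · sin C = cos(39.9°)·sin(41.6°) ≈ 0.509, again giving ≈ 59.4°.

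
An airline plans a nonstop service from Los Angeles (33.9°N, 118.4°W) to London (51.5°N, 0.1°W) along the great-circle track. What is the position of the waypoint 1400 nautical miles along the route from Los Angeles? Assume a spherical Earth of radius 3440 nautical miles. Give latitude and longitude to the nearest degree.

≈ 52°N, 98°W

Write both endpoints as unit vectors p₁, p₂ with components (cos φ cos λ, cos φ sin λ, sin φ).
The central angle between the endpoints is δ = arccos(p₁·p₂) ≈ 1.378 rad (79.0°). The total great-circle distance is δ·R ≈ 1.378 × 3440 ≈ 4741 nmi, so the target fraction is f = 1400/4741 ≈ 0.295.
Interpolate at f ≈ 0.295 with slerp weights a = sin((1−f)δ)/sin δ ≈ 0.841, b = sin(fδ)/sin δ ≈ 0.403.
p = a·p₁ + b·p₂ ≈ (-0.081, -0.615, 0.785); φ = arcsin(p_z) ≈ 51.70°, λ = atan2(p_y, p_x) ≈ -97.51°.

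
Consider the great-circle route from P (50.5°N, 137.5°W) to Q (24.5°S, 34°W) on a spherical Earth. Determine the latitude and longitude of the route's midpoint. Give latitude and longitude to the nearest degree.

≈ (20°N, 73°W)

Write both endpoints as unit vectors p₁, p₂ with components (cos φ cos λ, cos φ sin λ, sin φ).
The central angle between the endpoints is δ = arccos(p₁·p₂) ≈ 2.043 rad (117.1°).
Interpolate at f = 1/2 with slerp weights a = sin((1−f)δ)/sin δ ≈ 0.958, b = sin(fδ)/sin δ ≈ 0.958.
p = a·p₁ + b·p₂ ≈ (0.273, -0.899, 0.342); φ = arcsin(p_z) ≈ 19.99°, λ = atan2(p_y, p_x) ≈ -73.09°.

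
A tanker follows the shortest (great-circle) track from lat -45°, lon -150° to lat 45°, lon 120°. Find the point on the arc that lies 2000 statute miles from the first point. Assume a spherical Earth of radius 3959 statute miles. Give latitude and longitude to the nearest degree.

The haversine formula gives a central angle δ ≈ 2.094 rad (120.0°) between the endpoints. The total great-circle distance is δ·R ≈ 2.094 × 3959 ≈ 8292 mi, so the target fraction is f = 2000/8292 ≈ 0.241.
Interpolate at f ≈ 0.241 with slerp weights a = sin((1−f)δ)/sin δ ≈ 1.155, b = sin(fδ)/sin δ ≈ 0.559.
p = a·p₁ + b·p₂ ≈ (-0.905, -0.066, -0.421); φ = arcsin(p_z) ≈ -24.91°, λ = atan2(p_y, p_x) ≈ -175.83°.

≈ lat -25°, lon -176°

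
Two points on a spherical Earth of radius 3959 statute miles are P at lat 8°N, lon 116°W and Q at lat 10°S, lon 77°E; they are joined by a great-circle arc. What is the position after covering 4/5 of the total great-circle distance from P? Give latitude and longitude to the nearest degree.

Write both endpoints as unit vectors p₁, p₂ with components (cos φ cos λ, cos φ sin λ, sin φ).
The central angle between the endpoints is δ = arccos(p₁·p₂) ≈ 2.915 rad (167.0°).
Interpolate at f = 4/5 with slerp weights a = sin((1−f)δ)/sin δ ≈ 2.448, b = sin(fδ)/sin δ ≈ 3.221.
p = a·p₁ + b·p₂ ≈ (-0.349, 0.911, -0.218); φ = arcsin(p_z) ≈ -12.62°, λ = atan2(p_y, p_x) ≈ 110.98°.

≈ lat 13°S, lon 111°E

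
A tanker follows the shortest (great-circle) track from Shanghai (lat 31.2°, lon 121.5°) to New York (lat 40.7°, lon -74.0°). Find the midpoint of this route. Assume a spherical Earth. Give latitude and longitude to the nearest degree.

From cos δ = sin φ₁ sin φ₂ + cos φ₁ cos φ₂ cos Δλ, the central angle is δ ≈ 1.862 rad (106.7°).
Interpolate at f = 1/2 with slerp weights a = sin((1−f)δ)/sin δ ≈ 0.837, b = sin(fδ)/sin δ ≈ 0.837.
p = a·p₁ + b·p₂ ≈ (-0.199, 0.000, 0.980); φ = arcsin(p_z) ≈ 78.51°, λ = atan2(p_y, p_x) ≈ 179.87°.

≈ lat 79°, lon 180°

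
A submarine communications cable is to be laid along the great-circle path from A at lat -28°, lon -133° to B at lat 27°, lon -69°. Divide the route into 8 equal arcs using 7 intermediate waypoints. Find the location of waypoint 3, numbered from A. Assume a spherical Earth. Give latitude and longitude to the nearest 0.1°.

≈ lat -7.8°, lon -108.2°

Convert each endpoint to a unit vector on the sphere (x = cos φ cos λ, y = cos φ sin λ, z = sin φ).
The central angle between the endpoints is δ = arccos(p₁·p₂) ≈ 1.439 rad (82.4°).
Interpolate at f = 3/8 with slerp weights a = sin((1−f)δ)/sin δ ≈ 0.790, b = sin(fδ)/sin δ ≈ 0.518.
p = a·p₁ + b·p₂ ≈ (-0.310, -0.941, -0.135); φ = arcsin(p_z) ≈ -7.79°, λ = atan2(p_y, p_x) ≈ -108.24°.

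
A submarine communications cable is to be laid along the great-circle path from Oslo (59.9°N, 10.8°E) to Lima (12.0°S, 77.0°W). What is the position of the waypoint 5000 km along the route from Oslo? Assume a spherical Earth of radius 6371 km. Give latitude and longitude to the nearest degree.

Write both endpoints as unit vectors p₁, p₂ with components (cos φ cos λ, cos φ sin λ, sin φ).
The central angle between the endpoints is δ = arccos(p₁·p₂) ≈ 1.733 rad (99.3°). The total great-circle distance is δ·R ≈ 1.733 × 6371 ≈ 11038 km, so the target fraction is f = 5000/11038 ≈ 0.453.
Interpolate at f ≈ 0.453 with slerp weights a = sin((1−f)δ)/sin δ ≈ 0.823, b = sin(fδ)/sin δ ≈ 0.716.
p = a·p₁ + b·p₂ ≈ (0.563, -0.605, 0.563); φ = arcsin(p_z) ≈ 34.26°, λ = atan2(p_y, p_x) ≈ -47.07°.

≈ 34°N, 47°W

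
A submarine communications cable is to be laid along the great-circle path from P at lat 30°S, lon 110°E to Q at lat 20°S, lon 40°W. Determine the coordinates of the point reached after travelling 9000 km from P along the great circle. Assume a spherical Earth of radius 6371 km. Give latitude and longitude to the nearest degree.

≈ lat 52°S, lon 7°W

Write both endpoints as unit vectors p₁, p₂ with components (cos φ cos λ, cos φ sin λ, sin φ).
The central angle between the endpoints is δ = arccos(p₁·p₂) ≈ 2.134 rad (122.3°). The total great-circle distance is δ·R ≈ 2.134 × 6371 ≈ 13595 km, so the target fraction is f = 9000/13595 ≈ 0.662.
Interpolate at f ≈ 0.662 with slerp weights a = sin((1−f)δ)/sin δ ≈ 0.781, b = sin(fδ)/sin δ ≈ 1.168.
p = a·p₁ + b·p₂ ≈ (0.609, -0.070, -0.790); φ = arcsin(p_z) ≈ -52.17°, λ = atan2(p_y, p_x) ≈ -6.55°.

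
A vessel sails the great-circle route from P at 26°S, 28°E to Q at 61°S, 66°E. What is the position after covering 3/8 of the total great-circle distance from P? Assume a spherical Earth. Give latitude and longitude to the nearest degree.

The haversine formula gives a central angle δ ≈ 0.757 rad (43.4°) between the endpoints.
Interpolate at f = 3/8 with slerp weights a = sin((1−f)δ)/sin δ ≈ 0.664, b = sin(fδ)/sin δ ≈ 0.408.
p = a·p₁ + b·p₂ ≈ (0.607, 0.461, -0.648); φ = arcsin(p_z) ≈ -40.36°, λ = atan2(p_y, p_x) ≈ 37.19°.

≈ 40°S, 37°E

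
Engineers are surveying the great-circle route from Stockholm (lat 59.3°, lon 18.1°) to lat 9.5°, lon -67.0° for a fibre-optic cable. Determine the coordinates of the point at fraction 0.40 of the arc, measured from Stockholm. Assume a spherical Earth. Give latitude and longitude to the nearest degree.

≈ lat 47°, lon -33°

Write both endpoints as unit vectors p₁, p₂ with components (cos φ cos λ, cos φ sin λ, sin φ).
The central angle between the endpoints is δ = arccos(p₁·p₂) ≈ 1.385 rad (79.3°).
Interpolate at f = 0.40 with slerp weights a = sin((1−f)δ)/sin δ ≈ 0.751, b = sin(fδ)/sin δ ≈ 0.535.
p = a·p₁ + b·p₂ ≈ (0.571, -0.367, 0.735); φ = arcsin(p_z) ≈ 47.27°, λ = atan2(p_y, p_x) ≈ -32.71°.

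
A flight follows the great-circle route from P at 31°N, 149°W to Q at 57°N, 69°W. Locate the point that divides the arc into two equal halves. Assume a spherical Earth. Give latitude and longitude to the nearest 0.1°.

Convert each endpoint to a unit vector on the sphere (x = cos φ cos λ, y = cos φ sin λ, z = sin φ).
The central angle between the endpoints is δ = arccos(p₁·p₂) ≈ 1.032 rad (59.1°).
Interpolate at f = 1/2 with slerp weights a = sin((1−f)δ)/sin δ ≈ 0.575, b = sin(fδ)/sin δ ≈ 0.575.
p = a·p₁ + b·p₂ ≈ (-0.310, -0.546, 0.778); φ = arcsin(p_z) ≈ 51.10°, λ = atan2(p_y, p_x) ≈ -119.60°.

≈ 51.1°N, 119.6°W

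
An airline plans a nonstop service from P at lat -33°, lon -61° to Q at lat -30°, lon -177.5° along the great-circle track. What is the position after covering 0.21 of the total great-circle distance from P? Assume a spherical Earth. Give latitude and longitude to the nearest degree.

≈ lat -44°, lon -82°

Convert each endpoint to a unit vector on the sphere (x = cos φ cos λ, y = cos φ sin λ, z = sin φ).
The central angle between the endpoints is δ = arccos(p₁·p₂) ≈ 1.623 rad (93.0°).
Interpolate at f = 0.21 with slerp weights a = sin((1−f)δ)/sin δ ≈ 0.960, b = sin(fδ)/sin δ ≈ 0.335.
p = a·p₁ + b·p₂ ≈ (0.101, -0.717, -0.690); φ = arcsin(p_z) ≈ -43.64°, λ = atan2(p_y, p_x) ≈ -82.00°.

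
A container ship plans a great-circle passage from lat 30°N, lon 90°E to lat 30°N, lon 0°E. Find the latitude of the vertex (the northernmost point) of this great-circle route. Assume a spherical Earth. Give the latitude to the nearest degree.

The great circle lies in the plane with unit normal n̂ = (p₁ × p₂)/|p₁ × p₂|.
Here n̂_z ≈ -0.775; the vertex latitude is φ_max = arccos|n̂_z| ≈ 39.2°.

≈ 39°N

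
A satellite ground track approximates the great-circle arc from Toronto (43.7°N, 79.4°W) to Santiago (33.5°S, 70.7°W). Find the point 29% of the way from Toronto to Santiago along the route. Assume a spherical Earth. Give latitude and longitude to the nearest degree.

≈ 21°N, 76°W

Write both endpoints as unit vectors p₁, p₂ with components (cos φ cos λ, cos φ sin λ, sin φ).
The central angle between the endpoints is δ = arccos(p₁·p₂) ≈ 1.355 rad (77.6°).
Interpolate at f = 0.29 with slerp weights a = sin((1−f)δ)/sin δ ≈ 0.840, b = sin(fδ)/sin δ ≈ 0.392.
p = a·p₁ + b·p₂ ≈ (0.220, -0.905, 0.364); φ = arcsin(p_z) ≈ 21.34°, λ = atan2(p_y, p_x) ≈ -76.36°.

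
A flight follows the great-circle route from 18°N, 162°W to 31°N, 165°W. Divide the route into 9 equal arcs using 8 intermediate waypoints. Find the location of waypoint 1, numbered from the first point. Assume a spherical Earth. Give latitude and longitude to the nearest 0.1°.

≈ 19.4°N, 162.3°W

Convert each endpoint to a unit vector on the sphere (x = cos φ cos λ, y = cos φ sin λ, z = sin φ).
The central angle between the endpoints is δ = arccos(p₁·p₂) ≈ 0.232 rad (13.3°).
Interpolate at f = 1/9 with slerp weights a = sin((1−f)δ)/sin δ ≈ 0.891, b = sin(fδ)/sin δ ≈ 0.112.
p = a·p₁ + b·p₂ ≈ (-0.898, -0.287, 0.333); φ = arcsin(p_z) ≈ 19.45°, λ = atan2(p_y, p_x) ≈ -162.31°.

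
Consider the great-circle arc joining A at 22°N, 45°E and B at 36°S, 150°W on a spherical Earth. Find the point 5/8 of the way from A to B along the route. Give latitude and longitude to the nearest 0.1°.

≈ 50.3°S, 124.7°E

Convert each endpoint to a unit vector on the sphere (x = cos φ cos λ, y = cos φ sin λ, z = sin φ).
The central angle between the endpoints is δ = arccos(p₁·p₂) ≈ 2.808 rad (160.9°).
Interpolate at f = 5/8 with slerp weights a = sin((1−f)δ)/sin δ ≈ 2.650, b = sin(fδ)/sin δ ≈ 2.999.
p = a·p₁ + b·p₂ ≈ (-0.364, 0.524, -0.770); φ = arcsin(p_z) ≈ -50.35°, λ = atan2(p_y, p_x) ≈ 124.73°.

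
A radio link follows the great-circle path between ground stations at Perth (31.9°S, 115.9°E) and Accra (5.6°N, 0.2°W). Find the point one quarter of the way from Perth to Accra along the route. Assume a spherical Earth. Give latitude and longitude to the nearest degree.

Write both endpoints as unit vectors p₁, p₂ with components (cos φ cos λ, cos φ sin λ, sin φ).
The central angle between the endpoints is δ = arccos(p₁·p₂) ≈ 2.008 rad (115.0°).
Interpolate at f = 1/4 with slerp weights a = sin((1−f)δ)/sin δ ≈ 1.101, b = sin(fδ)/sin δ ≈ 0.531.
p = a·p₁ + b·p₂ ≈ (0.120, 0.839, -0.530); φ = arcsin(p_z) ≈ -32.02°, λ = atan2(p_y, p_x) ≈ 81.86°.

≈ 32°S, 82°E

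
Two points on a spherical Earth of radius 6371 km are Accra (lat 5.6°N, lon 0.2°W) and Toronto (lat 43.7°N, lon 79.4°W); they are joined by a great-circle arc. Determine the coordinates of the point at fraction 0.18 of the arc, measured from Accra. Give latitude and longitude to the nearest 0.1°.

≈ lat 15.2°N, lon 10.7°W

Convert each endpoint to a unit vector on the sphere (x = cos φ cos λ, y = cos φ sin λ, z = sin φ).
The central angle between the endpoints is δ = arccos(p₁·p₂) ≈ 1.367 rad (78.3°).
Interpolate at f = 0.18 with slerp weights a = sin((1−f)δ)/sin δ ≈ 0.920, b = sin(fδ)/sin δ ≈ 0.249.
p = a·p₁ + b·p₂ ≈ (0.948, -0.180, 0.262); φ = arcsin(p_z) ≈ 15.16°, λ = atan2(p_y, p_x) ≈ -10.75°.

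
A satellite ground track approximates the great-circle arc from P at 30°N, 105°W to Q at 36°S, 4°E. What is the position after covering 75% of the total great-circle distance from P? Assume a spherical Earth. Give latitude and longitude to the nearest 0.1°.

≈ 23.1°S, 27.8°W

Write both endpoints as unit vectors p₁, p₂ with components (cos φ cos λ, cos φ sin λ, sin φ).
The central angle between the endpoints is δ = arccos(p₁·p₂) ≈ 2.120 rad (121.5°).
Interpolate at f = 0.75 with slerp weights a = sin((1−f)δ)/sin δ ≈ 0.593, b = sin(fδ)/sin δ ≈ 1.172.
p = a·p₁ + b·p₂ ≈ (0.813, -0.430, -0.393); φ = arcsin(p_z) ≈ -23.12°, λ = atan2(p_y, p_x) ≈ -27.85°.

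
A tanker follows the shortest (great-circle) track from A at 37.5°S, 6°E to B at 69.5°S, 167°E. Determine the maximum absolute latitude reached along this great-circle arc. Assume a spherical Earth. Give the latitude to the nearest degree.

The great circle lies in the plane with unit normal n̂ = (p₁ × p₂)/|p₁ × p₂|.
Here n̂_z ≈ +0.095; the vertex latitude is φ_max = arccos|n̂_z| ≈ 84.5°.

≈ 85°S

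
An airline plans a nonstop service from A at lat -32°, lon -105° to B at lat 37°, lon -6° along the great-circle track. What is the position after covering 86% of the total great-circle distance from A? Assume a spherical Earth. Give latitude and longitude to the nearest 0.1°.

Write both endpoints as unit vectors p₁, p₂ with components (cos φ cos λ, cos φ sin λ, sin φ).
The central angle between the endpoints is δ = arccos(p₁·p₂) ≈ 2.010 rad (115.1°).
Interpolate at f = 0.86 with slerp weights a = sin((1−f)δ)/sin δ ≈ 0.307, b = sin(fδ)/sin δ ≈ 1.091.
p = a·p₁ + b·p₂ ≈ (0.799, -0.342, 0.494); φ = arcsin(p_z) ≈ 29.61°, λ = atan2(p_y, p_x) ≈ -23.19°.

≈ lat 29.6°, lon -23.2°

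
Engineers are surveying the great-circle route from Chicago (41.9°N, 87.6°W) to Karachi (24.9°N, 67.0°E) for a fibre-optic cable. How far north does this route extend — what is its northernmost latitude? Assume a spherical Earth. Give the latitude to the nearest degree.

≈ 72°N

The great circle lies in the plane with unit normal n̂ = (p₁ × p₂)/|p₁ × p₂|.
Here n̂_z ≈ +0.307; the vertex latitude is φ_max = arccos|n̂_z| ≈ 72.1°.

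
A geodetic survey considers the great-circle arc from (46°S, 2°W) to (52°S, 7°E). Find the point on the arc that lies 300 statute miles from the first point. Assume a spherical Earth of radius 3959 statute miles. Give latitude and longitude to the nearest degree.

The haversine formula gives a central angle δ ≈ 0.147 rad (8.4°) between the endpoints. The total great-circle distance is δ·R ≈ 0.147 × 3959 ≈ 581 mi, so the target fraction is f = 300/581 ≈ 0.516.
Interpolate at f ≈ 0.516 with slerp weights a = sin((1−f)δ)/sin δ ≈ 0.485, b = sin(fδ)/sin δ ≈ 0.518.
p = a·p₁ + b·p₂ ≈ (0.653, 0.027, -0.757); φ = arcsin(p_z) ≈ -49.19°, λ = atan2(p_y, p_x) ≈ 2.38°.

≈ (49°S, 2°E)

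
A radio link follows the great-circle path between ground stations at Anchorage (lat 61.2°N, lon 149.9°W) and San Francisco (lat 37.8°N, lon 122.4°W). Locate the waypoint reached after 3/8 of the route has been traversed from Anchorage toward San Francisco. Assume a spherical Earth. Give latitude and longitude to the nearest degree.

≈ lat 53°N, lon 136°W

Convert each endpoint to a unit vector on the sphere (x = cos φ cos λ, y = cos φ sin λ, z = sin φ).
The central angle between the endpoints is δ = arccos(p₁·p₂) ≈ 0.506 rad (29.0°).
Interpolate at f = 3/8 with slerp weights a = sin((1−f)δ)/sin δ ≈ 0.642, b = sin(fδ)/sin δ ≈ 0.389.
p = a·p₁ + b·p₂ ≈ (-0.432, -0.415, 0.801); φ = arcsin(p_z) ≈ 53.21°, λ = atan2(p_y, p_x) ≈ -136.19°.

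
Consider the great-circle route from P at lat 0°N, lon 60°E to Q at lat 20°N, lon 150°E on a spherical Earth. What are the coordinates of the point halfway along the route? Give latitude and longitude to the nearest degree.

Write both endpoints as unit vectors p₁, p₂ with components (cos φ cos λ, cos φ sin λ, sin φ).
The central angle between the endpoints is δ = arccos(p₁·p₂) ≈ 1.571 rad (90.0°).
Interpolate at f = 1/2 with slerp weights a = sin((1−f)δ)/sin δ ≈ 0.707, b = sin(fδ)/sin δ ≈ 0.707.
p = a·p₁ + b·p₂ ≈ (-0.222, 0.945, 0.242); φ = arcsin(p_z) ≈ 14.00°, λ = atan2(p_y, p_x) ≈ 103.22°.

≈ lat 14°N, lon 103°E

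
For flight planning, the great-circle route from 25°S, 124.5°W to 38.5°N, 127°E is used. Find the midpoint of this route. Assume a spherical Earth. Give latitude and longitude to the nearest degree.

Convert each endpoint to a unit vector on the sphere (x = cos φ cos λ, y = cos φ sin λ, z = sin φ).
The central angle between the endpoints is δ = arccos(p₁·p₂) ≈ 2.081 rad (119.2°).
Interpolate at f = 1/2 with slerp weights a = sin((1−f)δ)/sin δ ≈ 0.988, b = sin(fδ)/sin δ ≈ 0.988.
p = a·p₁ + b·p₂ ≈ (-0.973, -0.120, 0.198); φ = arcsin(p_z) ≈ 11.39°, λ = atan2(p_y, p_x) ≈ -172.94°.

≈ 11°N, 173°W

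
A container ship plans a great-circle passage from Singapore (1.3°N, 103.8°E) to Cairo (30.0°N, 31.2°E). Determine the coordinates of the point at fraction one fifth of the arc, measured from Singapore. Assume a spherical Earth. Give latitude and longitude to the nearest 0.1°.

From cos δ = sin φ₁ sin φ₂ + cos φ₁ cos φ₂ cos Δλ, the central angle is δ ≈ 1.297 rad (74.3°).
Interpolate at f = 1/5 with slerp weights a = sin((1−f)δ)/sin δ ≈ 0.895, b = sin(fδ)/sin δ ≈ 0.266.
p = a·p₁ + b·p₂ ≈ (-0.016, 0.988, 0.154); φ = arcsin(p_z) ≈ 8.83°, λ = atan2(p_y, p_x) ≈ 90.92°.

≈ 8.8°N, 90.9°E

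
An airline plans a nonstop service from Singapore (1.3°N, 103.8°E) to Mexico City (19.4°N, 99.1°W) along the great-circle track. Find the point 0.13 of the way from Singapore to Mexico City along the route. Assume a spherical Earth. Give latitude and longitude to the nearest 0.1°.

Write both endpoints as unit vectors p₁, p₂ with components (cos φ cos λ, cos φ sin λ, sin φ).
The central angle between the endpoints is δ = arccos(p₁·p₂) ≈ 2.608 rad (149.4°).
Interpolate at f = 0.13 with slerp weights a = sin((1−f)δ)/sin δ ≈ 1.506, b = sin(fδ)/sin δ ≈ 0.654.
p = a·p₁ + b·p₂ ≈ (-0.457, 0.853, 0.251); φ = arcsin(p_z) ≈ 14.57°, λ = atan2(p_y, p_x) ≈ 118.17°.

≈ (14.6°N, 118.2°E)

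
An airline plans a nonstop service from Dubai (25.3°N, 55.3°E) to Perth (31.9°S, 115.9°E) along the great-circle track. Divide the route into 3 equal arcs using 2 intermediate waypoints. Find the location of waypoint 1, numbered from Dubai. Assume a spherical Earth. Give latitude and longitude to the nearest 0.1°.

Convert each endpoint to a unit vector on the sphere (x = cos φ cos λ, y = cos φ sin λ, z = sin φ).
The central angle between the endpoints is δ = arccos(p₁·p₂) ≈ 1.419 rad (81.3°).
Interpolate at f = 1/3 with slerp weights a = sin((1−f)δ)/sin δ ≈ 0.821, b = sin(fδ)/sin δ ≈ 0.461.
p = a·p₁ + b·p₂ ≈ (0.251, 0.962, 0.107); φ = arcsin(p_z) ≈ 6.15°, λ = atan2(p_y, p_x) ≈ 75.35°.

≈ (6.1°N, 75.4°E)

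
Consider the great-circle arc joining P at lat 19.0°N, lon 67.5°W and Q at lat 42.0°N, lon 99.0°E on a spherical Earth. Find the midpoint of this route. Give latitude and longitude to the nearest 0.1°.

The haversine formula gives a central angle δ ≈ 2.055 rad (117.7°) between the endpoints.
Interpolate at f = 1/2 with slerp weights a = sin((1−f)δ)/sin δ ≈ 0.967, b = sin(fδ)/sin δ ≈ 0.967.
p = a·p₁ + b·p₂ ≈ (0.237, -0.135, 0.962); φ = arcsin(p_z) ≈ 74.15°, λ = atan2(p_y, p_x) ≈ -29.61°.

≈ lat 74.1°N, lon 29.6°W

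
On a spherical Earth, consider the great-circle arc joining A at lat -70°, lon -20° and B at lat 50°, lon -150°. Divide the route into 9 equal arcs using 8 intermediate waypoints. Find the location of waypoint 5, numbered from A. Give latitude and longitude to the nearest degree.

Convert each endpoint to a unit vector on the sphere (x = cos φ cos λ, y = cos φ sin λ, z = sin φ).
The central angle between the endpoints is δ = arccos(p₁·p₂) ≈ 2.608 rad (149.4°).
Interpolate at f = 5/9 with slerp weights a = sin((1−f)δ)/sin δ ≈ 1.803, b = sin(fδ)/sin δ ≈ 1.953.
p = a·p₁ + b·p₂ ≈ (-0.508, -0.838, -0.198); φ = arcsin(p_z) ≈ -11.44°, λ = atan2(p_y, p_x) ≈ -121.19°.

≈ lat -11°, lon -121°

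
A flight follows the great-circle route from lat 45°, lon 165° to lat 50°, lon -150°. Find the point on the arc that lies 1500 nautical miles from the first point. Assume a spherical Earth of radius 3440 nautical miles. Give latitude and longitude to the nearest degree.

≈ lat 50°, lon -158°

Convert each endpoint to a unit vector on the sphere (x = cos φ cos λ, y = cos φ sin λ, z = sin φ).
The central angle between the endpoints is δ = arccos(p₁·p₂) ≈ 0.529 rad (30.3°). The total great-circle distance is δ·R ≈ 0.529 × 3440 ≈ 1821 nmi, so the target fraction is f = 1500/1821 ≈ 0.824.
Interpolate at f ≈ 0.824 with slerp weights a = sin((1−f)δ)/sin δ ≈ 0.185, b = sin(fδ)/sin δ ≈ 0.836.
p = a·p₁ + b·p₂ ≈ (-0.592, -0.235, 0.771); φ = arcsin(p_z) ≈ 50.46°, λ = atan2(p_y, p_x) ≈ -158.34°.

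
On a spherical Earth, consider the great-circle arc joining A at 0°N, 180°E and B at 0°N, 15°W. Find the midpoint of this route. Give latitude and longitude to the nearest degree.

≈ 0°N, 97°W

Write both endpoints as unit vectors p₁, p₂ with components (cos φ cos λ, cos φ sin λ, sin φ).
The central angle between the endpoints is δ = arccos(p₁·p₂) ≈ 2.880 rad (165.0°).
Interpolate at f = 1/2 with slerp weights a = sin((1−f)δ)/sin δ ≈ 3.831, b = sin(fδ)/sin δ ≈ 3.831.
p = a·p₁ + b·p₂ ≈ (-0.131, -0.991, 0.000); φ = arcsin(p_z) ≈ 0.00°, λ = atan2(p_y, p_x) ≈ -97.50°.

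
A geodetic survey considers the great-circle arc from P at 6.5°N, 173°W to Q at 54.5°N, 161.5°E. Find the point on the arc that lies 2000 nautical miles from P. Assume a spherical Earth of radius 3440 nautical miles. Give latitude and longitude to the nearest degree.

≈ 38°N, 174°E

Write both endpoints as unit vectors p₁, p₂ with components (cos φ cos λ, cos φ sin λ, sin φ).
The central angle between the endpoints is δ = arccos(p₁·p₂) ≈ 0.911 rad (52.2°). The total great-circle distance is δ·R ≈ 0.911 × 3440 ≈ 3134 nmi, so the target fraction is f = 2000/3134 ≈ 0.638.
Interpolate at f ≈ 0.638 with slerp weights a = sin((1−f)δ)/sin δ ≈ 0.410, b = sin(fδ)/sin δ ≈ 0.695.
p = a·p₁ + b·p₂ ≈ (-0.787, 0.078, 0.612); φ = arcsin(p_z) ≈ 37.75°, λ = atan2(p_y, p_x) ≈ 174.30°.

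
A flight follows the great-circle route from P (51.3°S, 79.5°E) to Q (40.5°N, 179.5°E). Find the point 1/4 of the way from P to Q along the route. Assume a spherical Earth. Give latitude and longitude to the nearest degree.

≈ (33°S, 115°E)

Convert each endpoint to a unit vector on the sphere (x = cos φ cos λ, y = cos φ sin λ, z = sin φ).
The central angle between the endpoints is δ = arccos(p₁·p₂) ≈ 2.201 rad (126.1°).
Interpolate at f = 1/4 with slerp weights a = sin((1−f)δ)/sin δ ≈ 1.234, b = sin(fδ)/sin δ ≈ 0.647.
p = a·p₁ + b·p₂ ≈ (-0.352, 0.763, -0.543); φ = arcsin(p_z) ≈ -32.86°, λ = atan2(p_y, p_x) ≈ 114.75°.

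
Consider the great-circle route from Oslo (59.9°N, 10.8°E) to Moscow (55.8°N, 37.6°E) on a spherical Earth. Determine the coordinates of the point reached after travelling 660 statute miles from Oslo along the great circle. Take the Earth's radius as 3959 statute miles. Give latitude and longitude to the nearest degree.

Convert each endpoint to a unit vector on the sphere (x = cos φ cos λ, y = cos φ sin λ, z = sin φ).
The central angle between the endpoints is δ = arccos(p₁·p₂) ≈ 0.257 rad (14.7°). The total great-circle distance is δ·R ≈ 0.257 × 3959 ≈ 1017 mi, so the target fraction is f = 660/1017 ≈ 0.649.
Interpolate at f ≈ 0.649 with slerp weights a = sin((1−f)δ)/sin δ ≈ 0.355, b = sin(fδ)/sin δ ≈ 0.653.
p = a·p₁ + b·p₂ ≈ (0.465, 0.257, 0.847); φ = arcsin(p_z) ≈ 57.87°, λ = atan2(p_y, p_x) ≈ 28.93°.

≈ (58°N, 29°E)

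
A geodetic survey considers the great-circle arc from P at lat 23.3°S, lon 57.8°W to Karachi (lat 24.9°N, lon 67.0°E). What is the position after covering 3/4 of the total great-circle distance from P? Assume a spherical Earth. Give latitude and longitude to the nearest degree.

Write both endpoints as unit vectors p₁, p₂ with components (cos φ cos λ, cos φ sin λ, sin φ).
The central angle between the endpoints is δ = arccos(p₁·p₂) ≈ 2.268 rad (129.9°).
Interpolate at f = 3/4 with slerp weights a = sin((1−f)δ)/sin δ ≈ 0.700, b = sin(fδ)/sin δ ≈ 1.293.
p = a·p₁ + b·p₂ ≈ (0.801, 0.535, 0.267); φ = arcsin(p_z) ≈ 15.51°, λ = atan2(p_y, p_x) ≈ 33.75°.

≈ lat 16°N, lon 34°E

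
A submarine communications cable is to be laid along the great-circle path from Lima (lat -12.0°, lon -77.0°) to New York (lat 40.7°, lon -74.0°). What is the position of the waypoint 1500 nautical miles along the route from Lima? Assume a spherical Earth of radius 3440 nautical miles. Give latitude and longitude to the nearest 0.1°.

≈ lat 13.0°, lon -75.8°

The haversine formula gives a central angle δ ≈ 0.921 rad (52.8°) between the endpoints. The total great-circle distance is δ·R ≈ 0.921 × 3440 ≈ 3168 nmi, so the target fraction is f = 1500/3168 ≈ 0.473.
Interpolate at f ≈ 0.473 with slerp weights a = sin((1−f)δ)/sin δ ≈ 0.586, b = sin(fδ)/sin δ ≈ 0.530.
p = a·p₁ + b·p₂ ≈ (0.240, -0.945, 0.224); φ = arcsin(p_z) ≈ 12.95°, λ = atan2(p_y, p_x) ≈ -75.76°.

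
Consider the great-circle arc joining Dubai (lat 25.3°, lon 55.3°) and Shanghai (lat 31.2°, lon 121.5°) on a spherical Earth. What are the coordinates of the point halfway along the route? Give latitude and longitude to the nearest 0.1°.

≈ lat 32.7°, lon 87.4°

Write both endpoints as unit vectors p₁, p₂ with components (cos φ cos λ, cos φ sin λ, sin φ).
The central angle between the endpoints is δ = arccos(p₁·p₂) ≈ 1.008 rad (57.8°).
Interpolate at f = 1/2 with slerp weights a = sin((1−f)δ)/sin δ ≈ 0.571, b = sin(fδ)/sin δ ≈ 0.571.
p = a·p₁ + b·p₂ ≈ (0.039, 0.841, 0.540); φ = arcsin(p_z) ≈ 32.67°, λ = atan2(p_y, p_x) ≈ 87.37°.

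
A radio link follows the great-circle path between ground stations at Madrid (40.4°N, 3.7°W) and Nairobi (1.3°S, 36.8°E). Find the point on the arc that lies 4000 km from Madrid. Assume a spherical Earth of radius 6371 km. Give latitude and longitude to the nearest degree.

≈ (14°N, 25°E)

Write both endpoints as unit vectors p₁, p₂ with components (cos φ cos λ, cos φ sin λ, sin φ).
The central angle between the endpoints is δ = arccos(p₁·p₂) ≈ 0.971 rad (55.7°). The total great-circle distance is δ·R ≈ 0.971 × 6371 ≈ 6188 km, so the target fraction is f = 4000/6188 ≈ 0.646.
Interpolate at f ≈ 0.646 with slerp weights a = sin((1−f)δ)/sin δ ≈ 0.408, b = sin(fδ)/sin δ ≈ 0.711.
p = a·p₁ + b·p₂ ≈ (0.880, 0.406, 0.248); φ = arcsin(p_z) ≈ 14.37°, λ = atan2(p_y, p_x) ≈ 24.78°.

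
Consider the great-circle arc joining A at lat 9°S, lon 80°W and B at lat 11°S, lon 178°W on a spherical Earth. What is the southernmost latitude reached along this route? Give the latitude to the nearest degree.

The great circle lies in the plane with unit normal n̂ = (p₁ × p₂)/|p₁ × p₂|.
Here n̂_z ≈ -0.965; the vertex latitude is φ_max = arccos|n̂_z| ≈ 15.1°.

≈ 15°S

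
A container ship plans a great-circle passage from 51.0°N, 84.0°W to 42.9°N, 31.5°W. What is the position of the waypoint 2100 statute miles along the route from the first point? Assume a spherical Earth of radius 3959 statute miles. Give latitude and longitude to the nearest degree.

The haversine formula gives a central angle δ ≈ 0.627 rad (35.9°) between the endpoints. The total great-circle distance is δ·R ≈ 0.627 × 3959 ≈ 2483 mi, so the target fraction is f = 2100/2483 ≈ 0.846.
Interpolate at f ≈ 0.846 with slerp weights a = sin((1−f)δ)/sin δ ≈ 0.165, b = sin(fδ)/sin δ ≈ 0.862.
p = a·p₁ + b·p₂ ≈ (0.549, -0.433, 0.715); φ = arcsin(p_z) ≈ 45.62°, λ = atan2(p_y, p_x) ≈ -38.25°.

≈ 46°N, 38°W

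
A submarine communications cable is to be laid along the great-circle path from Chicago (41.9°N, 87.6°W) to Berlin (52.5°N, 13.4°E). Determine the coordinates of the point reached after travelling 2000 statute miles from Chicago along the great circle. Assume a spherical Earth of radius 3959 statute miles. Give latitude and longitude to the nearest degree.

≈ (59°N, 49°W)

Convert each endpoint to a unit vector on the sphere (x = cos φ cos λ, y = cos φ sin λ, z = sin φ).
The central angle between the endpoints is δ = arccos(p₁·p₂) ≈ 1.111 rad (63.7°). The total great-circle distance is δ·R ≈ 1.111 × 3959 ≈ 4400 mi, so the target fraction is f = 2000/4400 ≈ 0.455.
Interpolate at f ≈ 0.455 with slerp weights a = sin((1−f)δ)/sin δ ≈ 0.636, b = sin(fδ)/sin δ ≈ 0.540.
p = a·p₁ + b·p₂ ≈ (0.340, -0.397, 0.853); φ = arcsin(p_z) ≈ 58.53°, λ = atan2(p_y, p_x) ≈ -49.43°.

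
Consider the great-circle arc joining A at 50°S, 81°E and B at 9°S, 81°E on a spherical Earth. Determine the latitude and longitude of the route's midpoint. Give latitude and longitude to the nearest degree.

≈ 29°S, 81°E

From cos δ = sin φ₁ sin φ₂ + cos φ₁ cos φ₂ cos Δλ, the central angle is δ ≈ 0.716 rad (41.0°).
Interpolate at f = 1/2 with slerp weights a = sin((1−f)δ)/sin δ ≈ 0.534, b = sin(fδ)/sin δ ≈ 0.534.
p = a·p₁ + b·p₂ ≈ (0.136, 0.860, -0.492); φ = arcsin(p_z) ≈ -29.50°, λ = atan2(p_y, p_x) ≈ 81.00°.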